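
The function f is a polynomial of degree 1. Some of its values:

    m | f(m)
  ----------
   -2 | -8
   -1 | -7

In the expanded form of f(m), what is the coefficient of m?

1

Write f(m) = am + b; the 2 given values yield a linear system in the 2 coefficients.
Solving, f(m) = m - 6.
The coefficient of m is 1.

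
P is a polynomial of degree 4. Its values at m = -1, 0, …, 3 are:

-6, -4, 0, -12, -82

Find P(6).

-1420

Write P(m) = am^4 + bm³ + cm² + dm + e; the 5 given values yield a linear system in the 5 coefficients.
Solving, P(m) = -m^4 - m³ + 2m² + 4m - 4.
Then P(6) = -1420.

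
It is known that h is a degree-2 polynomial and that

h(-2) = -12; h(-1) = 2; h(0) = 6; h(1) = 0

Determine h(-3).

Write h(x) = ax² + bx + c; the 4 given values yield a linear system in the 3 coefficients.
Solving, h(x) = -5x² - x + 6.
Then h(-3) = -36.

-36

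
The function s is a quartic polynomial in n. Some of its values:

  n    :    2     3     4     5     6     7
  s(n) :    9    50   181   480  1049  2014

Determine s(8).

First differences: 41, 131, 299, 569, 965. Second differences: 90, 168, 270, 396. Third differences: 78, 102, 126. Fourth differences: 24, 24.
Level-4 differences are constant, so s has degree 4.
Extending the table by one column gives the next first difference 1511, so s(8) = 2014 + 1511 = 3525.

3525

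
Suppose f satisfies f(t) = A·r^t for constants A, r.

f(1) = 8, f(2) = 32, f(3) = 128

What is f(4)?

512

Consecutive ratio: 32/8 = 4, and 128/32 = 4, so r = 4.
Then A·4^1 = 8 gives A = 2, and f(t) = 2·4^t.
f(4) = 2·4^4 = 512.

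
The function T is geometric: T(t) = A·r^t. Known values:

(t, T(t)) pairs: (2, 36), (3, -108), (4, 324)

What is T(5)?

-972

Consecutive ratio: -108/36 = -3, and 324/(-108) = -3, so r = -3.
Then A·(-3)^2 = 36 gives A = 4, and T(t) = 4·(-3)^t.
T(5) = 4·(-3)^5 = -972.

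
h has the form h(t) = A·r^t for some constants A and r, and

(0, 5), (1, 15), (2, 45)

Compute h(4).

Consecutive ratio: 15/5 = 3, and 45/15 = 3, so r = 3.
Then A·3^0 = 5 gives A = 5, and h(t) = 5·3^t.
h(4) = 5·3^4 = 405.

405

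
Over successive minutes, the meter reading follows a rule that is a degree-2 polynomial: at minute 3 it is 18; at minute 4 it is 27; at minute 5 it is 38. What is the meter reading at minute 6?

51

Write the value at x as P(x).
Write P(x) = ax² + bx + c; the 3 given values yield a linear system in the 3 coefficients.
Solving, P(x) = x² + 2x + 3.
Then P(6) = 51.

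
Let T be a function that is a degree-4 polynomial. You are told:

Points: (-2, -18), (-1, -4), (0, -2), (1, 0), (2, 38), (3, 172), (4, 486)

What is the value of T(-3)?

-32

Write T(n) = an^4 + bn³ + cn² + dn + e; the 7 given values yield a linear system in the 5 coefficients.
Solving, T(n) = n^4 + 4n³ - n² - 2n - 2.
Then T(-3) = -32.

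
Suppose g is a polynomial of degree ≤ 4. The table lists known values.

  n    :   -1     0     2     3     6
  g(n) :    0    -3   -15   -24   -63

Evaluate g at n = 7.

-80

Write g(n) = an^4 + bn³ + cn² + dn + e; the 5 given values yield a linear system in the 5 coefficients.
Solving, the top 2 coefficients vanish, and g(n) = -n² - 4n - 3.
Then g(7) = -80.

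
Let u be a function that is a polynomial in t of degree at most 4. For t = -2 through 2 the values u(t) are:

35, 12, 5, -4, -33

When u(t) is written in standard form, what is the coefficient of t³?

-3

First differences: -23, -7, -9, -29. Second differences: 16, -2, -20. Third differences: -18, -18.
Level-3 differences are constant, so u has degree 3.
Fitting a degree-3 polynomial gives u(t) = -3t³ - t² - 5t + 5.
The coefficient of t³ is -3.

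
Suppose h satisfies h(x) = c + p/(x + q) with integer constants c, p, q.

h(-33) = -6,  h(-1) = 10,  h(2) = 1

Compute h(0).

(h(x) − c)(x + q) = p for each data point; the three points give a linear system in c and q, then p follows.
Solving: c = -5, q = 3, p = 30, so h(x) = -5 + 30/(x + 3).
Then h(0) = -5 + 30/3 = 5.

5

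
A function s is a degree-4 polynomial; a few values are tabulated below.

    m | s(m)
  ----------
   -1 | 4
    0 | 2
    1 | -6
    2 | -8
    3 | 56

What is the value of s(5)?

862

Write s(m) = am^4 + bm³ + cm² + dm + e; the 5 given values yield a linear system in the 5 coefficients.
Solving, s(m) = 2m^4 - 2m³ - 5m² - 3m + 2.
Then s(5) = 862.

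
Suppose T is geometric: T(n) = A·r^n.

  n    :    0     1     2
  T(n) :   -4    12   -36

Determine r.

Consecutive ratio: 12/(-4) = -3, and -36/12 = -3, so r = -3.
Then A·(-3)^0 = -4 gives A = -4, and T(n) = -4·(-3)^n.

-3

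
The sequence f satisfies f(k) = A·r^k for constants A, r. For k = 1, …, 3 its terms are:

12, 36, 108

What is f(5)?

972

Consecutive ratio: 36/12 = 3, and 108/36 = 3, so r = 3.
Then A·3^1 = 12 gives A = 4, and f(k) = 4·3^k.
f(5) = 4·3^5 = 972.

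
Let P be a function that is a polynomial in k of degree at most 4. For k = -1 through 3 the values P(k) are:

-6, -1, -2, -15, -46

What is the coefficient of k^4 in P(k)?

Write P(k) = ak^4 + bk³ + ck² + dk + e; the 5 given values yield a linear system in the 5 coefficients.
Solving, the leading coefficient vanishes, and P(k) = -k³ - 3k² + 3k - 1.
The coefficient of k^4 is 0.

0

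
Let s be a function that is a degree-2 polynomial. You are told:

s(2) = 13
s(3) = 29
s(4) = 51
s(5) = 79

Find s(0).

-1

First differences: 16, 22, 28. Second differences: 6, 6.
Level-2 differences are constant, so s has degree 2.
Fitting a degree-2 polynomial gives s(n) = 3n² + n - 1.
Then s(0) = -1.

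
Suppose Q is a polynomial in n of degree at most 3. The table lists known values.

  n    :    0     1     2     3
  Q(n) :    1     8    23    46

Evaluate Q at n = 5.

116

Write Q(n) = an³ + bn² + cn + d; the 4 given values yield a linear system in the 4 coefficients.
Solving, the leading coefficient vanishes, and Q(n) = 4n² + 3n + 1.
Then Q(5) = 116.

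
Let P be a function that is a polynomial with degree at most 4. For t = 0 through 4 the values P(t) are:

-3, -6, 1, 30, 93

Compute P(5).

202

Write P(t) = at^4 + bt³ + ct² + dt + e; the 5 given values yield a linear system in the 5 coefficients.
Solving, the leading coefficient vanishes, and P(t) = 2t³ - t² - 4t - 3.
Then P(5) = 202.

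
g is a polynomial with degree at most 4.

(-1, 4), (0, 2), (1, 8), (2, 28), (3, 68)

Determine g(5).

Write g(k) = ak^4 + bk³ + ck² + dk + e; the 5 given values yield a linear system in the 5 coefficients.
Solving, the leading coefficient vanishes, and g(k) = k³ + 4k² + k + 2.
Then g(5) = 232.

232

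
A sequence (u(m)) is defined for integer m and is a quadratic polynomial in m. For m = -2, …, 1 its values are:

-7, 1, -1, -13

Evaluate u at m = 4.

First differences: 8, -2, -12. Second differences: -10, -10.
Level-2 differences are constant, so u has degree 2.
Fitting a degree-2 polynomial gives u(m) = -5m² - 7m - 1.
Then u(4) = -109.

-109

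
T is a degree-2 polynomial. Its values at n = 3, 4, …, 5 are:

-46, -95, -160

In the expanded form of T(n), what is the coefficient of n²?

Write T(n) = an² + bn + c; the 3 given values yield a linear system in the 3 coefficients.
Solving, T(n) = -8n² + 7n + 5.
The coefficient of n² is -8.

-8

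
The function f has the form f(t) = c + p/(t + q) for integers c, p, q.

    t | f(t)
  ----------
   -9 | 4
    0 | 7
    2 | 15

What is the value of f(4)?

(f(t) − c)(t + q) = p for each data point; the three points give a linear system in c and q, then p follows.
Solving: c = 3, q = -3, p = -12, so f(t) = 3 − 12/(t − 3).
Then f(4) = 3 − 12/1 = -9.

-9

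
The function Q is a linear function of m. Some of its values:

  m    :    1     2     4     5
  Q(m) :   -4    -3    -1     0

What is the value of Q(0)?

Write Q(m) = am + b; the 4 given values yield a linear system in the 2 coefficients.
Solving, Q(m) = m - 5.
Then Q(0) = -5.

-5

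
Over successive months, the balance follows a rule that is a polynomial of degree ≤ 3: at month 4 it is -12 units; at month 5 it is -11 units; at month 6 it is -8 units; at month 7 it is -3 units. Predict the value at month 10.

Write the value at m as g(m).
First differences: 1, 3, 5. Second differences: 2, 2.
Level-2 differences are constant, so g has degree 2.
Fitting a degree-2 polynomial gives g(m) = m² - 8m + 4.
Then g(10) = 24.

24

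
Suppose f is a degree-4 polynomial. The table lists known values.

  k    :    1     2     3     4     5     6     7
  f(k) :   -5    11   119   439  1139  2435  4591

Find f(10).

Write f(k) = ak^4 + bk³ + ck² + dk + e; the 7 given values yield a linear system in the 5 coefficients.
Solving, f(k) = 2k^4 - 4k² - 2k - 1.
Then f(10) = 19579.

19579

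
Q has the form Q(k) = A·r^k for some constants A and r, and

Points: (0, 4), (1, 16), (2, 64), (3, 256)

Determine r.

Consecutive ratio: 16/4 = 4, and 64/16 = 4, so r = 4.
Then A·4^0 = 4 gives A = 4, and Q(k) = 4·4^k.

4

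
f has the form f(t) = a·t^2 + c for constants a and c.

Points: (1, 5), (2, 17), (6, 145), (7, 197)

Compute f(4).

65

From f(1) = 5 and f(2) = 17: 1a + c = 5 and 4a + c = 17.
Subtracting: 3a = 12, so a = 4; then c = 5 − 4·1 = 1.
So f(t) = 4t² + 1, and f(4) = 65.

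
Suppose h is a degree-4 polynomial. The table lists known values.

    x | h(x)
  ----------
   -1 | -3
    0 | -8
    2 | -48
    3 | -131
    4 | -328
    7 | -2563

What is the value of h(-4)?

-264

Write h(x) = ax^4 + bx³ + cx² + dx + e; the 6 given values yield a linear system in the 5 coefficients.
Solving, h(x) = -x^4 - 2x² - 8x - 8.
Then h(-4) = -264.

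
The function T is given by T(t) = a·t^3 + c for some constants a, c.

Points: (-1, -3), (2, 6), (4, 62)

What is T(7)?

341

From T(-1) = -3 and T(2) = 6: -1a + c = -3 and 8a + c = 6.
Subtracting: 9a = 9, so a = 1; then c = -3 − 1·(-1) = -2.
So T(t) = 1t³ − 2, and T(7) = 341.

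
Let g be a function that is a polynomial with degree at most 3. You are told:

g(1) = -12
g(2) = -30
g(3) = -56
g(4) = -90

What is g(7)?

Write g(k) = ak³ + bk² + ck + d; the 4 given values yield a linear system in the 4 coefficients.
Solving, the leading coefficient vanishes, and g(k) = -4k² - 6k - 2.
Then g(7) = -240.

-240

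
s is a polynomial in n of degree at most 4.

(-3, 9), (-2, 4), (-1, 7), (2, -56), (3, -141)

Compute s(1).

Write s(n) = an^4 + bn³ + cn² + dn + e; the 5 given values yield a linear system in the 5 coefficients.
Solving, the leading coefficient vanishes, and s(n) = -2n³ - 8n² - 7n + 6.
Then s(1) = -11.

-11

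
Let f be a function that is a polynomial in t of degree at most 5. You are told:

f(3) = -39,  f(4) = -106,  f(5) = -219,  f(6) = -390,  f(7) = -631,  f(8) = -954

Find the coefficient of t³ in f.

First differences: -67, -113, -171, -241, -323. Second differences: -46, -58, -70, -82. Third differences: -12, -12, -12.
Level-3 differences are constant, so f has degree 3.
Fitting a degree-3 polynomial gives f(t) = -2t³ + t² + 6.
The coefficient of t³ is -2.

-2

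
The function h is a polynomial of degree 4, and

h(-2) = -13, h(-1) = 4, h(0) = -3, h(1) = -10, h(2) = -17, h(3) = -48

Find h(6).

First differences: 17, -7, -7, -7, -31. Second differences: -24, 0, 0, -24. Third differences: 24, 0, -24. Fourth differences: -24, -24.
Level-4 differences are constant, so h has degree 4.
Fitting a degree-4 polynomial gives h(t) = -t^4 + 2t³ + t² - 9t - 3.
Then h(6) = -885.

-885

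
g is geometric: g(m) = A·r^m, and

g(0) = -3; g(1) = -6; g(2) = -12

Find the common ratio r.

Consecutive ratio: -6/(-3) = 2, and -12/(-6) = 2, so r = 2.
Then A·2^0 = -3 gives A = -3, and g(m) = -3·2^m.

2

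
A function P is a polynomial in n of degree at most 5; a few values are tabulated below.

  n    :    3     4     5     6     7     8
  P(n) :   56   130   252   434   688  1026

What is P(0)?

First differences: 74, 122, 182, 254, 338. Second differences: 48, 60, 72, 84. Third differences: 12, 12, 12.
Level-3 differences are constant, so P has degree 3.
Fitting a degree-3 polynomial gives P(n) = 2n³ + 2.
The constant term is P(0) = 2.

2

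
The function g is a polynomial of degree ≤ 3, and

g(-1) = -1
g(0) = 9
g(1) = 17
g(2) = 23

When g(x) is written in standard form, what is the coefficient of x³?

0

Write g(x) = ax³ + bx² + cx + d; the 4 given values yield a linear system in the 4 coefficients.
Solving, the leading coefficient vanishes, and g(x) = -x² + 9x + 9.
The coefficient of x³ is 0.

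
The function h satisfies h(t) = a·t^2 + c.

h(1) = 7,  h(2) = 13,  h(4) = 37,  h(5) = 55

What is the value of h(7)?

From h(1) = 7 and h(2) = 13: 1a + c = 7 and 4a + c = 13.
Subtracting: 3a = 6, so a = 2; then c = 7 − 2·1 = 5.
So h(t) = 2t² + 5, and h(7) = 103.

103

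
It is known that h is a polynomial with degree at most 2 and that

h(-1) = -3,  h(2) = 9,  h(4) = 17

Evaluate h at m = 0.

Write h(m) = am² + bm + c; the 3 given values yield a linear system in the 3 coefficients.
Solving, the leading coefficient vanishes, and h(m) = 4m + 1.
Then h(0) = 1.

1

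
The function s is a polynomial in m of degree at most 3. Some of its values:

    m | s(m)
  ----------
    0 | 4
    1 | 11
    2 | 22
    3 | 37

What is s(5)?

79

First differences: 7, 11, 15. Second differences: 4, 4.
Level-2 differences are constant, so s has degree 2.
Fitting a degree-2 polynomial gives s(m) = 2m² + 5m + 4.
Then s(5) = 79.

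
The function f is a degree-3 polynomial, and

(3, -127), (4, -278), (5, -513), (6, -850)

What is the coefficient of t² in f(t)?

Write f(t) = at³ + bt² + ct + d; the 4 given values yield a linear system in the 4 coefficients.
Solving, f(t) = -3t³ - 6t² + 2t + 2.
The coefficient of t² is -6.

-6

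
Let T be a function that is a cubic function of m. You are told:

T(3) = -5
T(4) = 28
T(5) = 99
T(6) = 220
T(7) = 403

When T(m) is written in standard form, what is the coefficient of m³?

2

First differences: 33, 71, 121, 183. Second differences: 38, 50, 62. Third differences: 12, 12.
Level-3 differences are constant, so T has degree 3.
Fitting a degree-3 polynomial gives T(m) = 2m³ - 5m² - 6m + 4.
The coefficient of m³ is 2.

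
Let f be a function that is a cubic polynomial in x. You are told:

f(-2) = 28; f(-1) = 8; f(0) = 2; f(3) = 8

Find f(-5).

Write f(x) = ax³ + bx² + cx + d; the 4 given values yield a linear system in the 4 coefficients.
Solving, f(x) = -x³ + 4x² - x + 2.
Then f(-5) = 232.

232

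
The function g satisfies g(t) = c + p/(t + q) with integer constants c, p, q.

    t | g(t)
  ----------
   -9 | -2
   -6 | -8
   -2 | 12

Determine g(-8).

-3

(g(t) − c)(t + q) = p for each data point; the three points give a linear system in c and q, then p follows.
Solving: c = 2, q = 4, p = 20, so g(t) = 2 + 20/(t + 4).
Then g(-8) = 2 + 20/(-4) = -3.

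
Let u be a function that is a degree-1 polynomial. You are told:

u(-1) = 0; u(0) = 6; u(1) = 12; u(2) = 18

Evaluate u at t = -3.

First differences: 6, 6, 6.
Level-1 differences are constant, so u has degree 1.
Fitting a degree-1 polynomial gives u(t) = 6t + 6.
Then u(-3) = -12.

-12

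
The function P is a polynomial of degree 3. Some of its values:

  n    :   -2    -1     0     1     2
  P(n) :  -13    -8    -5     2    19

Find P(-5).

Write P(n) = an³ + bn² + cn + d; the 5 given values yield a linear system in the 4 coefficients.
Solving, P(n) = n³ + 2n² + 4n - 5.
Then P(-5) = -100.

-100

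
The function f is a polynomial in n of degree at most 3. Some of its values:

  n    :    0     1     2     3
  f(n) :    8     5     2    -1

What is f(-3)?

First differences: -3, -3, -3.
Level-1 differences are constant, so f has degree 1.
Fitting a degree-1 polynomial gives f(n) = -3n + 8.
Then f(-3) = 17.

17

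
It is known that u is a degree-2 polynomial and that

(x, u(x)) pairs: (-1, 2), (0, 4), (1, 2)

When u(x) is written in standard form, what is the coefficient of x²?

Write u(x) = ax² + bx + c; the 3 given values yield a linear system in the 3 coefficients.
Solving, u(x) = -2x² + 4.
The coefficient of x² is -2.

-2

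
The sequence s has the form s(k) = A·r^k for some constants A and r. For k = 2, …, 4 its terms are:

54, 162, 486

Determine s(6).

4374

Consecutive ratio: 162/54 = 3, and 486/162 = 3, so r = 3.
Then A·3^2 = 54 gives A = 6, and s(k) = 6·3^k.
s(6) = 6·3^6 = 4374.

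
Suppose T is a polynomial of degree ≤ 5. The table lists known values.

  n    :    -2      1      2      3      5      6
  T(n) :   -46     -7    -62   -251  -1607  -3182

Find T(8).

Write T(n) = an^5 + bn^4 + cn³ + dn² + en + p; the 6 given values yield a linear system in the 6 coefficients.
Solving, the leading coefficient vanishes, and T(n) = -2n^4 - 2n³ - 5n² + 4n - 2.
Then T(8) = -9506.

-9506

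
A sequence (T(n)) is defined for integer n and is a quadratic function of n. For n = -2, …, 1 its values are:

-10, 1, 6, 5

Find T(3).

-15

First differences: 11, 5, -1. Second differences: -6, -6.
Level-2 differences are constant, so T has degree 2.
Fitting a degree-2 polynomial gives T(n) = -3n² + 2n + 6.
Then T(3) = -15.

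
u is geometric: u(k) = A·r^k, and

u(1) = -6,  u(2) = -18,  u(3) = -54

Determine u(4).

-162

Consecutive ratio: -18/(-6) = 3, and -54/(-18) = 3, so r = 3.
Then A·3^1 = -6 gives A = -2, and u(k) = -2·3^k.
u(4) = -2·3^4 = -162.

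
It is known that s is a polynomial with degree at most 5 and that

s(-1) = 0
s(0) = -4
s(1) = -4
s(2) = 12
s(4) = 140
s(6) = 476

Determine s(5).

276

Write s(n) = an^5 + bn^4 + cn³ + dn² + en + p; the 6 given values yield a linear system in the 6 coefficients.
Solving, the top 2 coefficients vanish, and s(n) = 2n³ + 2n² - 4n - 4.
Then s(5) = 276.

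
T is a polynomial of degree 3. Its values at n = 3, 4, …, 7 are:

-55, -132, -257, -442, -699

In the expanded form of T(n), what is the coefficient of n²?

Write T(n) = an³ + bn² + cn + d; the 5 given values yield a linear system in the 4 coefficients.
Solving, T(n) = -2n³ - 3n + 8.
The coefficient of n² is 0.

0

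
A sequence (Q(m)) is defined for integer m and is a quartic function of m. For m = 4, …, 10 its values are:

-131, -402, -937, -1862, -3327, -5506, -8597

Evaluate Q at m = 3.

-22

Write Q(m) = am^4 + bm³ + cm² + dm + e; the 7 given values yield a linear system in the 5 coefficients.
Solving, Q(m) = -m^4 + m³ + 4m² + m - 7.
Then Q(3) = -22.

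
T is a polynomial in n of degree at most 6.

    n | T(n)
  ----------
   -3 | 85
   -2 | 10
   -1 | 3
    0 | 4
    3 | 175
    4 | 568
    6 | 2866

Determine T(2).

30

Write T(n) = an^6 + bn^5 + cn^4 + dn³ + en² + pn + q; the 7 given values yield a linear system in the 7 coefficients.
Solving, the top 2 coefficients vanish, and T(n) = 2n^4 + 2n³ - 4n² - 3n + 4.
Then T(2) = 30.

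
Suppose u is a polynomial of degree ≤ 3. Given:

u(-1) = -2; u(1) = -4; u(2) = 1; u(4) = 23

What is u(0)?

-5

Write u(m) = am³ + bm² + cm + d; the 4 given values yield a linear system in the 4 coefficients.
Solving, the leading coefficient vanishes, and u(m) = 2m² - m - 5.
Then u(0) = -5.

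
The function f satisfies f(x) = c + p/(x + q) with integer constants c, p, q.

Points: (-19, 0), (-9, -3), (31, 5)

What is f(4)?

23

(f(x) − c)(x + q) = p for each data point; the three points give a linear system in c and q, then p follows.
Solving: c = 3, q = -1, p = 60, so f(x) = 3 + 60/(x − 1).
Then f(4) = 3 + 60/3 = 23.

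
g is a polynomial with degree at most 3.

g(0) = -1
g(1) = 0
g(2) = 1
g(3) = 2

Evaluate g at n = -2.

First differences: 1, 1, 1.
Level-1 differences are constant, so g has degree 1.
Fitting a degree-1 polynomial gives g(n) = n - 1.
Then g(-2) = -3.

-3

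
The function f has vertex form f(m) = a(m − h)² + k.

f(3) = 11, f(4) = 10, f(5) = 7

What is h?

3

First differences -1, -3; second difference -2 = 2a, so a = -1.
Expanding, the m-coefficient is −2ah = 2h; matching it to the data gives h = 3, and then k = 11.
So f(m) = -1(m − 3)² + 11.
Hence h = 3.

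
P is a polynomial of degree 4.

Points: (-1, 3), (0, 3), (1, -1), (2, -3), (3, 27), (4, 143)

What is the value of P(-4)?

279

First differences: 0, -4, -2, 30, 116. Second differences: -4, 2, 32, 86. Third differences: 6, 30, 54. Fourth differences: 24, 24.
Level-4 differences are constant, so P has degree 4.
Fitting a degree-4 polynomial gives P(t) = t^4 - t³ - 3t² - t + 3.
Then P(-4) = 279.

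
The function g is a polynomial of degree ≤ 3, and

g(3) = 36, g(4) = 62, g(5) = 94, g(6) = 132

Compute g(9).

First differences: 26, 32, 38. Second differences: 6, 6.
Level-2 differences are constant, so g has degree 2.
Fitting a degree-2 polynomial gives g(t) = 3t² + 5t - 6.
Then g(9) = 282.

282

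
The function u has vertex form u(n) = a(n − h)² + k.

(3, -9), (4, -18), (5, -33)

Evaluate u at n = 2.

First differences -9, -15; second difference -6 = 2a, so a = -3.
Expanding, the n-coefficient is −2ah = 6h; matching it to the data gives h = 2, and then k = -6.
So u(n) = -3(n − 2)² − 6.
u(2) = -3·0² − 6 = -6.

-6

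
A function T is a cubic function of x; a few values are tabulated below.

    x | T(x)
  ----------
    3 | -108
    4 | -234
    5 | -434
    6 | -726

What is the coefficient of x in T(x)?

Write T(x) = ax³ + bx² + cx + d; the 4 given values yield a linear system in the 4 coefficients.
Solving, T(x) = -3x³ - x² - 8x + 6.
The coefficient of x is -8.

-8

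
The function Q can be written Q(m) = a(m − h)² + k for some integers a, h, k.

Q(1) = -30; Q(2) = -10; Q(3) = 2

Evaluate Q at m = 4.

6

First differences 20, 12; second difference -8 = 2a, so a = -4.
Expanding, the m-coefficient is −2ah = 8h; matching it to the data gives h = 4, and then k = 6.
So Q(m) = -4(m − 4)² + 6.
Q(4) = -4·0² + 6 = 6.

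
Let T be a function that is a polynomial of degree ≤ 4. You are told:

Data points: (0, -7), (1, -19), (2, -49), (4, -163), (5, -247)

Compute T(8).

-607

Write T(m) = am^4 + bm³ + cm² + dm + e; the 5 given values yield a linear system in the 5 coefficients.
Solving, the top 2 coefficients vanish, and T(m) = -9m² - 3m - 7.
Then T(8) = -607.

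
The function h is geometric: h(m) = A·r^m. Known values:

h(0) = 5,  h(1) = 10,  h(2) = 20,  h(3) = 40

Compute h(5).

Consecutive ratio: 10/5 = 2, and 20/10 = 2, so r = 2.
Then A·2^0 = 5 gives A = 5, and h(m) = 5·2^m.
h(5) = 5·2^5 = 160.

160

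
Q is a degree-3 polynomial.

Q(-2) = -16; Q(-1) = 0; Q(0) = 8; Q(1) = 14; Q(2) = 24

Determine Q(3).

44

First differences: 16, 8, 6, 10. Second differences: -8, -2, 4. Third differences: 6, 6.
Level-3 differences are constant, so Q has degree 3.
Extending the table by one column gives the next first difference 20, so Q(3) = 24 + 20 = 44.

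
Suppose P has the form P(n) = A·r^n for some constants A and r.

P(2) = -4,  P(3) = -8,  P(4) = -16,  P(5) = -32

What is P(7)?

-128

Consecutive ratio: -8/(-4) = 2, and -16/(-8) = 2, so r = 2.
Then A·2^2 = -4 gives A = -1, and P(n) = -1·2^n.
P(7) = -1·2^7 = -128.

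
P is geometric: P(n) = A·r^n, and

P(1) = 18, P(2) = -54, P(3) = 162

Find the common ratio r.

Consecutive ratio: -54/18 = -3, and 162/(-54) = -3, so r = -3.
Then A·(-3)^1 = 18 gives A = -6, and P(n) = -6·(-3)^n.

-3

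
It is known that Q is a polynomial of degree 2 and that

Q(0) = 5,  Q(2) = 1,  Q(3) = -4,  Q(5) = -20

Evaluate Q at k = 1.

4

Write Q(k) = ak² + bk + c; the 4 given values yield a linear system in the 3 coefficients.
Solving, Q(k) = -k² + 5.
Then Q(1) = 4.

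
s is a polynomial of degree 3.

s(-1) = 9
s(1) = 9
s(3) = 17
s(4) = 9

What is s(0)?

Write s(n) = an³ + bn² + cn + d; the 4 given values yield a linear system in the 4 coefficients.
Solving, s(n) = -n³ + 4n² + n + 5.
Then s(0) = 5.

5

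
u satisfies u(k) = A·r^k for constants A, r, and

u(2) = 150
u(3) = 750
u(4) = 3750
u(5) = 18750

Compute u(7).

468750

Consecutive ratio: 750/150 = 5, and 3750/750 = 5, so r = 5.
Then A·5^2 = 150 gives A = 6, and u(k) = 6·5^k.
u(7) = 6·5^7 = 468750.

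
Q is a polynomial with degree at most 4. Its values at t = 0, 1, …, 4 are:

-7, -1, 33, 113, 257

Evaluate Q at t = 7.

1253

First differences: 6, 34, 80, 144. Second differences: 28, 46, 64. Third differences: 18, 18.
Level-3 differences are constant, so Q has degree 3.
Fitting a degree-3 polynomial gives Q(t) = 3t³ + 5t² - 2t - 7.
Then Q(7) = 1253.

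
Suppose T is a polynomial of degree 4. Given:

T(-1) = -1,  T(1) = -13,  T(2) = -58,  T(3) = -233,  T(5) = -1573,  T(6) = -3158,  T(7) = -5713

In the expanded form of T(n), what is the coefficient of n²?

Write T(n) = an^4 + bn³ + cn² + dn + e; the 7 given values yield a linear system in the 5 coefficients.
Solving, T(n) = -2n^4 - 3n³ + 3n² - 3n - 8.
The coefficient of n² is 3.

3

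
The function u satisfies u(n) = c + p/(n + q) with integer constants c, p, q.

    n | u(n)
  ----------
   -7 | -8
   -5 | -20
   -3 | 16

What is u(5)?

(u(n) − c)(n + q) = p for each data point; the three points give a linear system in c and q, then p follows.
Solving: c = -2, q = 4, p = 18, so u(n) = -2 + 18/(n + 4).
Then u(5) = -2 + 18/9 = 0.

0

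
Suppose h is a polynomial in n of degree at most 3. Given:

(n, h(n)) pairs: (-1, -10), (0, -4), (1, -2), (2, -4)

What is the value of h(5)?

First differences: 6, 2, -2. Second differences: -4, -4.
Level-2 differences are constant, so h has degree 2.
Fitting a degree-2 polynomial gives h(n) = -2n² + 4n - 4.
Then h(5) = -34.

-34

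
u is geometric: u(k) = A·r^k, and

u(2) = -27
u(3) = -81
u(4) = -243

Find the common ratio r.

3

Consecutive ratio: -81/(-27) = 3, and -243/(-81) = 3, so r = 3.
Then A·3^2 = -27 gives A = -3, and u(k) = -3·3^k.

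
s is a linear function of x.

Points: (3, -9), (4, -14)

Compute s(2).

Write s(x) = ax + b; the 2 given values yield a linear system in the 2 coefficients.
Solving, s(x) = -5x + 6.
Then s(2) = -4.

-4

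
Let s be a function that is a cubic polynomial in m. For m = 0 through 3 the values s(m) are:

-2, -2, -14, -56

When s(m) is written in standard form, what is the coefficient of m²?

3

Write s(m) = am³ + bm² + cm + d; the 4 given values yield a linear system in the 4 coefficients.
Solving, s(m) = -3m³ + 3m² - 2.
The coefficient of m² is 3.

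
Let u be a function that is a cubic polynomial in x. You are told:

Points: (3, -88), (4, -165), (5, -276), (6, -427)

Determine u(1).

-12

Write u(x) = ax³ + bx² + cx + d; the 4 given values yield a linear system in the 4 coefficients.
Solving, u(x) = -x³ - 5x² - 5x - 1.
Then u(1) = -12.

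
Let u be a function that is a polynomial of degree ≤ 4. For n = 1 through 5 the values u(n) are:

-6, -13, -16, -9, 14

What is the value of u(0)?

First differences: -7, -3, 7, 23. Second differences: 4, 10, 16. Third differences: 6, 6.
Level-3 differences are constant, so u has degree 3.
Fitting a degree-3 polynomial gives u(n) = n³ - 4n² - 2n - 1.
Then u(0) = -1.

-1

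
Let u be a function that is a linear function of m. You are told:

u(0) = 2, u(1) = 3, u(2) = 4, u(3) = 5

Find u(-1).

1

First differences: 1, 1, 1.
Level-1 differences are constant, so u has degree 1.
Fitting a degree-1 polynomial gives u(m) = m + 2.
Then u(-1) = 1.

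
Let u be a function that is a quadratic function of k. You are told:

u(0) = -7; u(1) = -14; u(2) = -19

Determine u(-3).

26

Write u(k) = ak² + bk + c; the 3 given values yield a linear system in the 3 coefficients.
Solving, u(k) = k² - 8k - 7.
Then u(-3) = 26.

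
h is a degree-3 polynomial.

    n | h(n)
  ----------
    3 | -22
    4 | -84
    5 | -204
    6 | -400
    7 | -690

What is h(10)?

Write h(n) = an³ + bn² + cn + d; the 5 given values yield a linear system in the 4 coefficients.
Solving, h(n) = -3n³ + 7n² - 4.
Then h(10) = -2304.

-2304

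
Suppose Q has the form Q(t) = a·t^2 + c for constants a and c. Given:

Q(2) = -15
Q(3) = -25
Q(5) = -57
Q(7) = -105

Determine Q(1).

From Q(2) = -15 and Q(3) = -25: 4a + c = -15 and 9a + c = -25.
Subtracting: 5a = -10, so a = -2; then c = -15 − (-2)·4 = -7.
So Q(t) = -2t² − 7, and Q(1) = -9.

-9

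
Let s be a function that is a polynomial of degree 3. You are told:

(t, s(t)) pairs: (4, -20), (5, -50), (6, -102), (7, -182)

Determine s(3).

-6

Write s(t) = at³ + bt² + ct + d; the 4 given values yield a linear system in the 4 coefficients.
Solving, s(t) = -t³ + 4t² - 5t.
Then s(3) = -6.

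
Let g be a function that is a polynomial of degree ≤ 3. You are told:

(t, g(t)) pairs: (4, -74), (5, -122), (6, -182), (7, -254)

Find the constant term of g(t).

-2

First differences: -48, -60, -72. Second differences: -12, -12.
Level-2 differences are constant, so g has degree 2.
Fitting a degree-2 polynomial gives g(t) = -6t² + 6t - 2.
The constant term is g(0) = -2.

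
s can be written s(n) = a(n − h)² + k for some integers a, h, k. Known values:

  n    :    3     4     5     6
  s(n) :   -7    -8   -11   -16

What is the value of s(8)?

First differences -1, -3, -5; second difference -2 = 2a, so a = -1.
Expanding, the n-coefficient is −2ah = 2h; matching it to the data gives h = 3, and then k = -7.
So s(n) = -1(n − 3)² − 7.
s(8) = -1·5² − 7 = -32.

-32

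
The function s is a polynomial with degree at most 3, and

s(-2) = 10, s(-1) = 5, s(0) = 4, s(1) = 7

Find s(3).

25

First differences: -5, -1, 3. Second differences: 4, 4.
Level-2 differences are constant, so s has degree 2.
Fitting a degree-2 polynomial gives s(n) = 2n² + n + 4.
Then s(3) = 25.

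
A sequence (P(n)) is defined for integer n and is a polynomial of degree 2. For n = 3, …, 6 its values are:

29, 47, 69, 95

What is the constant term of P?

First differences: 18, 22, 26. Second differences: 4, 4.
Level-2 differences are constant, so P has degree 2.
Fitting a degree-2 polynomial gives P(n) = 2n² + 4n - 1.
The constant term is P(0) = -1.

-1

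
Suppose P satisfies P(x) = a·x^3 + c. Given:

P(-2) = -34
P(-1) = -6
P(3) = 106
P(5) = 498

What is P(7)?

1370

From P(-2) = -34 and P(-1) = -6: -8a + c = -34 and -1a + c = -6.
Subtracting: 7a = 28, so a = 4; then c = -34 − 4·(-8) = -2.
So P(x) = 4x³ − 2, and P(7) = 1370.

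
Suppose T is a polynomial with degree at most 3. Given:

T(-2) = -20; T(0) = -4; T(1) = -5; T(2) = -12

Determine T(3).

Write T(x) = ax³ + bx² + cx + d; the 4 given values yield a linear system in the 4 coefficients.
Solving, the leading coefficient vanishes, and T(x) = -3x² + 2x - 4.
Then T(3) = -25.

-25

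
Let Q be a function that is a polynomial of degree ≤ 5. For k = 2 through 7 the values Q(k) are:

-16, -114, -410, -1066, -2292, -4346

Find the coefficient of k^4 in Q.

-2

First differences: -98, -296, -656, -1226, -2054. Second differences: -198, -360, -570, -828. Third differences: -162, -210, -258. Fourth differences: -48, -48.
Level-4 differences are constant, so Q has degree 4.
Fitting a degree-4 polynomial gives Q(k) = -2k^4 + k³ + 2k² + 3k - 6.
The coefficient of k^4 is -2.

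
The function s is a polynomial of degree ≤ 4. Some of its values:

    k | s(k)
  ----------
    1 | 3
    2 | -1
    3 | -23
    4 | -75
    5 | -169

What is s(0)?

First differences: -4, -22, -52, -94. Second differences: -18, -30, -42. Third differences: -12, -12.
Level-3 differences are constant, so s has degree 3.
Fitting a degree-3 polynomial gives s(k) = -2k³ + 3k² + k + 1.
Then s(0) = 1.

1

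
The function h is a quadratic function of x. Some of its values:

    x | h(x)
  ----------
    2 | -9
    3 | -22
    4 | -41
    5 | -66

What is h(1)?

First differences: -13, -19, -25. Second differences: -6, -6.
Level-2 differences are constant, so h has degree 2.
Fitting a degree-2 polynomial gives h(x) = -3x² + 2x - 1.
Then h(1) = -2.

-2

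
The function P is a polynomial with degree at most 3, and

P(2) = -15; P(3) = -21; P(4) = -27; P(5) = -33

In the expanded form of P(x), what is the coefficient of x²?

Write P(x) = ax³ + bx² + cx + d; the 4 given values yield a linear system in the 4 coefficients.
Solving, the top 2 coefficients vanish, and P(x) = -6x - 3.
The coefficient of x² is 0.

0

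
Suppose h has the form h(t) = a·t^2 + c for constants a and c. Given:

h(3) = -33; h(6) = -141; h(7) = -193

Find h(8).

-253

From h(3) = -33 and h(6) = -141: 9a + c = -33 and 36a + c = -141.
Subtracting: 27a = -108, so a = -4; then c = -33 − (-4)·9 = 3.
So h(t) = -4t² + 3, and h(8) = -253.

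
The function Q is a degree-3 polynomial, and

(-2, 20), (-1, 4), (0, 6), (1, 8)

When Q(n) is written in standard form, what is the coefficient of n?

5

Write Q(n) = an³ + bn² + cn + d; the 4 given values yield a linear system in the 4 coefficients.
Solving, Q(n) = -3n³ + 5n + 6.
The coefficient of n is 5.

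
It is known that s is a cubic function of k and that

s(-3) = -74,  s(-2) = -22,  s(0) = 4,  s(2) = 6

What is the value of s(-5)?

Write s(k) = ak³ + bk² + ck + d; the 4 given values yield a linear system in the 4 coefficients.
Solving, s(k) = 2k³ - 3k² - k + 4.
Then s(-5) = -316.

-316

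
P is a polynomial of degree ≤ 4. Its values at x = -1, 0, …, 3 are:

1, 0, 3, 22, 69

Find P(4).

First differences: -1, 3, 19, 47. Second differences: 4, 16, 28. Third differences: 12, 12.
Level-3 differences are constant, so P has degree 3.
Extending the table by one column gives the next first difference 87, so P(4) = 69 + 87 = 156.

156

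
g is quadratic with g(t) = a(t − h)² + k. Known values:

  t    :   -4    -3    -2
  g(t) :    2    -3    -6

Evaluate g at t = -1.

-7

First differences -5, -3; second difference 2 = 2a, so a = 1.
Expanding, the t-coefficient is −2ah = -2h; matching it to the data gives h = -1, and then k = -7.
So g(t) = 1(t + 1)² − 7.
g(-1) = 1·0² − 7 = -7.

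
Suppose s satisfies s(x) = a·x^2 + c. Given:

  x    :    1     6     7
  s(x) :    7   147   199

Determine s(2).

From s(1) = 7 and s(6) = 147: 1a + c = 7 and 36a + c = 147.
Subtracting: 35a = 140, so a = 4; then c = 7 − 4·1 = 3.
So s(x) = 4x² + 3, and s(2) = 19.

19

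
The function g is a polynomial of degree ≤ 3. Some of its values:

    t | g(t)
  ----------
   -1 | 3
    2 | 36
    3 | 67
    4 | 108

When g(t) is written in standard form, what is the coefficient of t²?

Write g(t) = at³ + bt² + ct + d; the 4 given values yield a linear system in the 4 coefficients.
Solving, the leading coefficient vanishes, and g(t) = 5t² + 6t + 4.
The coefficient of t² is 5.

5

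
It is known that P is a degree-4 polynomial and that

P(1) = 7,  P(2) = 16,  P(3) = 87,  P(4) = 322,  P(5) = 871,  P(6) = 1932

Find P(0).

6

First differences: 9, 71, 235, 549, 1061. Second differences: 62, 164, 314, 512. Third differences: 102, 150, 198. Fourth differences: 48, 48.
Level-4 differences are constant, so P has degree 4.
Fitting a degree-4 polynomial gives P(n) = 2n^4 - 3n³ - n² + 3n + 6.
Then P(0) = 6.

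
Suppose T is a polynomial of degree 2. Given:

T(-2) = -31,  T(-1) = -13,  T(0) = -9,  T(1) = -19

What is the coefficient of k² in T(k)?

First differences: 18, 4, -10. Second differences: -14, -14.
Level-2 differences are constant, so T has degree 2.
Fitting a degree-2 polynomial gives T(k) = -7k² - 3k - 9.
The coefficient of k² is -7.

-7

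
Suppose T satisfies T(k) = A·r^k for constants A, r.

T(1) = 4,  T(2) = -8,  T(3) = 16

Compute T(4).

Consecutive ratio: -8/4 = -2, and 16/(-8) = -2, so r = -2.
Then A·(-2)^1 = 4 gives A = -2, and T(k) = -2·(-2)^k.
T(4) = -2·(-2)^4 = -32.

-32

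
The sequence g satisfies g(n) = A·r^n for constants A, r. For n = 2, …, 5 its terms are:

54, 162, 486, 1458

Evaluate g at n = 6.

Consecutive ratio: 162/54 = 3, and 486/162 = 3, so r = 3.
Then A·3^2 = 54 gives A = 6, and g(n) = 6·3^n.
g(6) = 6·3^6 = 4374.

4374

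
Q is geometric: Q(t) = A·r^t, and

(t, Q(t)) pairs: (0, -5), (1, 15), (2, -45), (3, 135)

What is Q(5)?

Consecutive ratio: 15/(-5) = -3, and -45/15 = -3, so r = -3.
Then A·(-3)^0 = -5 gives A = -5, and Q(t) = -5·(-3)^t.
Q(5) = -5·(-3)^5 = 1215.

1215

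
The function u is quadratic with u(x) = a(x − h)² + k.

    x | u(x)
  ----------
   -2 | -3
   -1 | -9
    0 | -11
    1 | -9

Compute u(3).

First differences -6, -2, 2; second difference 4 = 2a, so a = 2.
Expanding, the x-coefficient is −2ah = -4h; matching it to the data gives h = 0, and then k = -11.
So u(x) = 2(x + 0)² − 11.
u(3) = 2·3² − 11 = 7.

7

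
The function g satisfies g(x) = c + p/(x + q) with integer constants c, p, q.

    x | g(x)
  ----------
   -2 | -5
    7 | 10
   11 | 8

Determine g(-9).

(g(x) − c)(x + q) = p for each data point; the three points give a linear system in c and q, then p follows.
Solving: c = 5, q = -1, p = 30, so g(x) = 5 + 30/(x − 1).
Then g(-9) = 5 + 30/(-10) = 2.

2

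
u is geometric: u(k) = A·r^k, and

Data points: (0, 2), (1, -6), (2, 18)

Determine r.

Consecutive ratio: -6/2 = -3, and 18/(-6) = -3, so r = -3.
Then A·(-3)^0 = 2 gives A = 2, and u(k) = 2·(-3)^k.

-3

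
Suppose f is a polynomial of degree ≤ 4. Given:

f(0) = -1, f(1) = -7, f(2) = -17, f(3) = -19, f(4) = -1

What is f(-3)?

First differences: -6, -10, -2, 18. Second differences: -4, 8, 20. Third differences: 12, 12.
Level-3 differences are constant, so f has degree 3.
Fitting a degree-3 polynomial gives f(m) = 2m³ - 8m² - 1.
Then f(-3) = -127.

-127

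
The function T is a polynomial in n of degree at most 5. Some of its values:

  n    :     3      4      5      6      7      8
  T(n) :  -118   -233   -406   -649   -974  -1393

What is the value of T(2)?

-49

First differences: -115, -173, -243, -325, -419. Second differences: -58, -70, -82, -94. Third differences: -12, -12, -12.
Level-3 differences are constant, so T has degree 3.
Fitting a degree-3 polynomial gives T(n) = -2n³ - 5n² - 6n - 1.
Then T(2) = -49.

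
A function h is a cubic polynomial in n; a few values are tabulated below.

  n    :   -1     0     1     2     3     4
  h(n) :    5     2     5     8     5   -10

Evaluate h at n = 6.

-100

First differences: -3, 3, 3, -3, -15. Second differences: 6, 0, -6, -12. Third differences: -6, -6, -6.
Level-3 differences are constant, so h has degree 3.
Fitting a degree-3 polynomial gives h(n) = -n³ + 3n² + n + 2.
Then h(6) = -100.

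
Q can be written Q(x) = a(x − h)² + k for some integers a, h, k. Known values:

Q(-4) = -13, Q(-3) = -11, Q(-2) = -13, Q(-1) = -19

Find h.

-3

First differences 2, -2, -6; second difference -4 = 2a, so a = -2.
Expanding, the x-coefficient is −2ah = 4h; matching it to the data gives h = -3, and then k = -11.
So Q(x) = -2(x + 3)² − 11.
Hence h = -3.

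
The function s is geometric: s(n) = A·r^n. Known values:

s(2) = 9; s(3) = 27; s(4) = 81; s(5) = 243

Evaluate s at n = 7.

Consecutive ratio: 27/9 = 3, and 81/27 = 3, so r = 3.
Then A·3^2 = 9 gives A = 1, and s(n) = 1·3^n.
s(7) = 1·3^7 = 2187.

2187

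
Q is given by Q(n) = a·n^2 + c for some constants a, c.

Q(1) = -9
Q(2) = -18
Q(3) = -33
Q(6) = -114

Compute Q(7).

From Q(1) = -9 and Q(2) = -18: 1a + c = -9 and 4a + c = -18.
Subtracting: 3a = -9, so a = -3; then c = -9 − (-3)·1 = -6.
So Q(n) = -3n² − 6, and Q(7) = -153.

-153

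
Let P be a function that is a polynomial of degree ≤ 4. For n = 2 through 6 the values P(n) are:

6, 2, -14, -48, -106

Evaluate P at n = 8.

-318

First differences: -4, -16, -34, -58. Second differences: -12, -18, -24. Third differences: -6, -6.
Level-3 differences are constant, so P has degree 3.
Fitting a degree-3 polynomial gives P(n) = -n³ + 3n² + 2.
Then P(8) = -318.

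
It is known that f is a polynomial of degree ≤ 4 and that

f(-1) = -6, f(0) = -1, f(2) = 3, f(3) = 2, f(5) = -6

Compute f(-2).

Write f(n) = an^4 + bn³ + cn² + dn + e; the 5 given values yield a linear system in the 5 coefficients.
Solving, the top 2 coefficients vanish, and f(n) = -n² + 4n - 1.
Then f(-2) = -13.

-13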